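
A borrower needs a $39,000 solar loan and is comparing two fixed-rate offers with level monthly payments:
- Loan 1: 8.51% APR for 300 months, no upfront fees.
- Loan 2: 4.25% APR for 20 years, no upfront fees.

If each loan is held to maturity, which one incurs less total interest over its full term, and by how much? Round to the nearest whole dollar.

Loan 2 by $36,330

Loan 1: monthly rate = 8.51%/12 = 0.0070917; payment = 39,000 × 0.0070917 / (1 − (1+0.0070917)^−300) = $314.30.
Total interest on Loan 1 = 300 × $314.30 − $39,000 = $55,290.00.
Loan 2: at 4.25% the monthly rate is 0.0035417, so the payment is 39,000 × 0.0035417 / (1 − 1.0035417^−240) = $241.50.
Total interest on Loan 2 = 240 × $241.50 − $39,000 = $18,960.00.
Loan 2 is lower by $36,330.00.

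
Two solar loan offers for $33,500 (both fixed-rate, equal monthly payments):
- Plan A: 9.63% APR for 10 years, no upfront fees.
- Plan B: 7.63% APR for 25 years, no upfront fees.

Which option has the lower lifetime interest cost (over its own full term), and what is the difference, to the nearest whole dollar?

Plan A: monthly rate = 9.63%/12 = 0.0080250; payment = 33,500 × 0.0080250 / (1 − (1+0.0080250)^−120) = $435.87.
Total interest on Plan A = 120 × $435.87 − $33,500 = $18,804.40.
Plan B: at 7.63% the monthly rate is 0.0063583, so the payment is 33,500 × 0.0063583 / (1 − 1.0063583^−300) = $250.40.
Total interest on Plan B = 300 × $250.40 − $33,500 = $41,620.00.
Plan A is lower by $22,815.60.

Plan A by $22,816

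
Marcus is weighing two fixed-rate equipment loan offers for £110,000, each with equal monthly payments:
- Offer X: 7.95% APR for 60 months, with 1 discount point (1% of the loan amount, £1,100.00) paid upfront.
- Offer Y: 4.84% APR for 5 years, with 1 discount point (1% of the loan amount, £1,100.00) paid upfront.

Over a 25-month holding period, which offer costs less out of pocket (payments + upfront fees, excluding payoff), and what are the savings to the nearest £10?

Offer X: monthly rate = 7.95%/12 = 0.0066250; payment = 110,000 × 0.0066250 / (1 − (1+0.0066250)^−60) = £2,227.77.
Offer Y: at 4.84% the monthly rate is 0.0040333, so the payment is 110,000 × 0.0040333 / (1 − 1.0040333^−60) = £2,067.78.
Over 25 months: Offer X costs 25 × £2,227.77 + £1,100.00 = £56,794.25; Offer Y costs 25 × £2,067.78 + £1,100.00 = £52,794.50.
Offer Y is cheaper by £56,794.25 − £52,794.50 = £3,999.75.

Offer Y by £4,000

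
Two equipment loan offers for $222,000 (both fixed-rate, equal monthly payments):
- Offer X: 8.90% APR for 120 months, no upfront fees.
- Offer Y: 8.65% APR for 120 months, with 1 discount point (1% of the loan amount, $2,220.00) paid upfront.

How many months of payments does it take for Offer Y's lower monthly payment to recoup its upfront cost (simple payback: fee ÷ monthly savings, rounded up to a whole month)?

75 months

Offer X: monthly rate = 8.9%/12 = 0.0074167; payment = 222,000 × 0.0074167 / (1 − (1+0.0074167)^−120) = $2,800.20.
Offer Y: monthly rate = 8.65%/12 = 0.0072083; payment = 222,000 × 0.0072083 / (1 − (1+0.0072083)^−120) = $2,770.32.
Monthly savings = $2,800.20 − $2,770.32 = $29.88.
Break-even = $2,220.00 / $29.88 = 74.30 → 75 months.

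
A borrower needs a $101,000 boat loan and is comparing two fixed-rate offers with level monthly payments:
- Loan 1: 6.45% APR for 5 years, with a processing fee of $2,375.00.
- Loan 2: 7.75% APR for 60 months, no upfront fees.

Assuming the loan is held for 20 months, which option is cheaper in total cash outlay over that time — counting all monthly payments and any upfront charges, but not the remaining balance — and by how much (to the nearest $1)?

Loan 2 by $1,134

Loan 1: at 6.45% the monthly rate is 0.0053750, so the payment is 101,000 × 0.0053750 / (1 − 1.0053750^−60) = $1,973.82.
Loan 2: at 7.75% the monthly rate is 0.0064583, so the payment is 101,000 × 0.0064583 / (1 − 1.0064583^−60) = $2,035.85.
Over 20 months: Loan 1 costs 20 × $1,973.82 + $2,375.00 = $41,851.40; Loan 2 costs 20 × $2,035.85 = $40,717.00.
Loan 2 is cheaper by $41,851.40 − $40,717.00 = $1,134.40.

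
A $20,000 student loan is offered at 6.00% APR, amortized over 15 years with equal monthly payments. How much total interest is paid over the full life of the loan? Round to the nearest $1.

$10,379

Monthly rate = 6%/12 = 0.0050000; payment = 20,000 × 0.0050000 / (1 − (1+0.0050000)^−180) = $168.77.
Total paid = 180 × $168.77 = $30,378.60; interest = $30,378.60 − $20,000 = $10,378.60.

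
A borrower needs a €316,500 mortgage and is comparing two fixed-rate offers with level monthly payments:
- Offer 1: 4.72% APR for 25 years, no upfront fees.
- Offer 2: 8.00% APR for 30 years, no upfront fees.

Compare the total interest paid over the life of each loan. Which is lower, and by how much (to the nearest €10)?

Offer 1: monthly rate = 4.72%/12 = 0.0039333; payment = 316,500 × 0.0039333 / (1 − (1+0.0039333)^−300) = €1,798.96.
Total interest on Offer 1 = 300 × €1,798.96 − €316,500 = €223,188.00.
Offer 2: at 8.00% the monthly rate is 0.0066667, so the payment is 316,500 × 0.0066667 / (1 − 1.0066667^−360) = €2,322.36.
Total interest on Offer 2 = 360 × €2,322.36 − €316,500 = €519,549.60.
Offer 1 is lower by €296,361.60.

Offer 1 by €296,360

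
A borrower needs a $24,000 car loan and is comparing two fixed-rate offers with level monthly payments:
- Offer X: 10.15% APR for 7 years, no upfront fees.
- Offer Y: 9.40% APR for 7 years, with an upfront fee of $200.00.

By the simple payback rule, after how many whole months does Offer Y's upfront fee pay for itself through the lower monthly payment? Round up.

22 months

Offer X: monthly rate = 10.15%/12 = 0.0084583; payment = 24,000 × 0.0084583 / (1 − (1+0.0084583)^−84) = $400.29.
Offer Y: at 9.40% the monthly rate is 0.0078333, so the payment is 24,000 × 0.0078333 / (1 − 1.0078333^−84) = $391.03.
Monthly savings = $400.29 − $391.03 = $9.26.
Break-even = $200.00 / $9.26 = 21.60 → 22 months.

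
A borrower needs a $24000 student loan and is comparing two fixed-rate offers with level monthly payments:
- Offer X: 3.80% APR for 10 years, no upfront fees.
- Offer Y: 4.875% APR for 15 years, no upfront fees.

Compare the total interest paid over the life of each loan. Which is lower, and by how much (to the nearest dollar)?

Offer X by $4,996

Offer X: at 3.80% the monthly rate is 0.0031667, so the payment is 24,000 × 0.0031667 / (1 − 1.0031667^−120) = $240.71.
Total interest on Offer X = 120 × $240.71 − $24,000 = $4,885.20.
Offer Y: at 4.875% the monthly rate is 0.0040625, so the payment is 24,000 × 0.0040625 / (1 − 1.0040625^−180) = $188.23.
Total interest on Offer Y = 180 × $188.23 − $24,000 = $9,881.40.
Offer X is lower by $4,996.20.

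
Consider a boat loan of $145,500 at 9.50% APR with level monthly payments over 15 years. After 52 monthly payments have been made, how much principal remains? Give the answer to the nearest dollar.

$121,972

With monthly rate i = 9.5%/12 = 0.0079167, the balance after k of n payments is P · [(1+i)^n − (1+i)^k] / [(1+i)^n − 1].
(1+0.0079167)^180 = 4.13459330 and (1+0.0079167)^52 = 1.50688665, so the balance is 145,500 × (4.13459330 − 1.50688665) / (4.13459330 − 1) = $121,971.59.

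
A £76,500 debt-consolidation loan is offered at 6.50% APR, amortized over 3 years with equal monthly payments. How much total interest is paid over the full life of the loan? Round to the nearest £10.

£7,910

At 6.50% the monthly rate is 0.0054167, so the payment is 76,500 × 0.0054167 / (1 − 1.0054167^−36) = £2,344.65.
Total paid = 36 × £2,344.65 = £84,407.40; interest = £84,407.40 − £76,500 = £7,907.40.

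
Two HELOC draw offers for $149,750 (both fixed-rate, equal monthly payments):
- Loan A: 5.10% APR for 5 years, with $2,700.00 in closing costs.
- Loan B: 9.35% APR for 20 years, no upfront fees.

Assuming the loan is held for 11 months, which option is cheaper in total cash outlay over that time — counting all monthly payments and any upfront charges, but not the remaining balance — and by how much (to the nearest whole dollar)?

Loan A: at 5.10% the monthly rate is 0.0042500, so the payment is 149,750 × 0.0042500 / (1 − 1.0042500^−60) = $2,832.83.
Loan B: at 9.35% the monthly rate is 0.0077917, so the payment is 149,750 × 0.0077917 / (1 − 1.0077917^−240) = $1,381.23.
Over 11 months: Loan A costs 11 × $2,832.83 + $2,700.00 = $33,861.13; Loan B costs 11 × $1,381.23 = $15,193.53.
Loan B is cheaper by $33,861.13 − $15,193.53 = $18,667.60.

Loan B by $18,668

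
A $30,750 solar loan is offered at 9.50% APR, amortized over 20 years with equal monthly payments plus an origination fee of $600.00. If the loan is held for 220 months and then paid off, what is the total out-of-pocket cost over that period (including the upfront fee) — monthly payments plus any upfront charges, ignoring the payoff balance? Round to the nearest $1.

$63,659

Monthly rate = 9.5%/12 = 0.0079167; payment = 30,750 × 0.0079167 / (1 − (1+0.0079167)^−240) = $286.63.
Total outlay = 220 × $286.63 + $600.00 = $63,658.60.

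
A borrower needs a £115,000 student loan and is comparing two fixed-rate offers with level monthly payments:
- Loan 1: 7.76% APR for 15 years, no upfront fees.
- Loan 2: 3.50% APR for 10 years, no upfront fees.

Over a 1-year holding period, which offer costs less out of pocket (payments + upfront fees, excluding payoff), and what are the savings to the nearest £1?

Loan 1: at 7.76% the monthly rate is 0.0064667, so the payment is 115,000 × 0.0064667 / (1 − 1.0064667^−180) = £1,083.13.
Loan 2: at 3.50% the monthly rate is 0.0029167, so the payment is 115,000 × 0.0029167 / (1 − 1.0029167^−120) = £1,137.19.
Over 12 months: Loan 1 costs 12 × £1,083.13 = £12,997.56; Loan 2 costs 12 × £1,137.19 = £13,646.28.
Loan 1 is cheaper by £13,646.28 − £12,997.56 = £648.72.

Loan 1 by £649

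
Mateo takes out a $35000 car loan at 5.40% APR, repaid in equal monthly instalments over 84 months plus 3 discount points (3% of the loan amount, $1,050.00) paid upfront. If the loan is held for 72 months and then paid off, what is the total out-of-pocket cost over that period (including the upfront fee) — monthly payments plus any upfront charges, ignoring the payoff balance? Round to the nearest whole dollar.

$37,143

At 5.40% the monthly rate is 0.0045000, so the payment is 35,000 × 0.0045000 / (1 − 1.0045000^−84) = $501.29.
Total outlay = 72 × $501.29 + $1,050.00 = $37,142.88.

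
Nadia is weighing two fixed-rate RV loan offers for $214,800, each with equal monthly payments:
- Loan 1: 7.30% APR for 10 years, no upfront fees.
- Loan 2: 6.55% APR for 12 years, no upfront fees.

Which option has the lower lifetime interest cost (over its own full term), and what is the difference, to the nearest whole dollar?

Loan 1 by $7,437

Loan 1: monthly rate = 7.3%/12 = 0.0060833; payment = 214,800 × 0.0060833 / (1 − (1+0.0060833)^−120) = $2,527.35.
Total interest on Loan 1 = 120 × $2,527.35 − $214,800 = $88,482.00.
Loan 2: monthly rate = 6.55%/12 = 0.0054583; payment = 214,800 × 0.0054583 / (1 − (1+0.0054583)^−144) = $2,157.77.
Total interest on Loan 2 = 144 × $2,157.77 − $214,800 = $95,918.88.
Loan 1 is lower by $7,436.88.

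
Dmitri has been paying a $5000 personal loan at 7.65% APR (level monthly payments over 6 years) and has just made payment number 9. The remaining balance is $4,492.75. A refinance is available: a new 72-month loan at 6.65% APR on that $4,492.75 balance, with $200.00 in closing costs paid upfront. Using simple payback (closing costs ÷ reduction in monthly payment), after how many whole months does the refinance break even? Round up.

Current payment = 5,000 × 7.65%/12 / (1 − (1+0.0063750)^−72) = $86.81.
Refinanced payment = 4,492.75 × 0.0055417 / (1 − (1+0.0055417)^−72) = $75.84.
Monthly savings = $86.81 − $75.84 = $10.97.
Break-even = $200.00 / $10.97 = 18.23 → 19 months.

19 months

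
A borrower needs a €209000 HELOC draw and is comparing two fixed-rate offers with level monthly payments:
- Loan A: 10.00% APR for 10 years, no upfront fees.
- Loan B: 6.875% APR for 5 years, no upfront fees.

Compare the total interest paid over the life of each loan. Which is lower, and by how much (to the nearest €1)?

Loan B by €83,866

Loan A: at 10.00% the monthly rate is 0.0083333, so the payment is 209,000 × 0.0083333 / (1 − 1.0083333^−120) = €2,761.95.
Total interest on Loan A = 120 × €2,761.95 − €209,000 = €122,434.00.
Loan B: at 6.875% the monthly rate is 0.0057292, so the payment is 209,000 × 0.0057292 / (1 − 1.0057292^−60) = €4,126.14.
Total interest on Loan B = 60 × €4,126.14 − €209,000 = €38,568.40.
Loan B is lower by €83,865.60.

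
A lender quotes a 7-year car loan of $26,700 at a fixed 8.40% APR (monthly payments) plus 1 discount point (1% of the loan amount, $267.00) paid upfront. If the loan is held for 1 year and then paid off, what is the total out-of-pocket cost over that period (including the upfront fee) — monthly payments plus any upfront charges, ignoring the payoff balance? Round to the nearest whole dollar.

$5,325

At 8.40% the monthly rate is 0.0070000, so the payment is 26,700 × 0.0070000 / (1 − 1.0070000^−84) = $421.49.
Total outlay = 12 × $421.49 + $267.00 = $5,324.88.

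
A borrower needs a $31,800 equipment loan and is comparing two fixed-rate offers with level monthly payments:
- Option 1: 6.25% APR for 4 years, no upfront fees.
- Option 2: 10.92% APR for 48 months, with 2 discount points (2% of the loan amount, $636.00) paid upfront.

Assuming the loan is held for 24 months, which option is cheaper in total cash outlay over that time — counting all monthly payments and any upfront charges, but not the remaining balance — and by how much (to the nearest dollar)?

Option 1 by $2,320

Option 1: at 6.25% the monthly rate is 0.0052083, so the payment is 31,800 × 0.0052083 / (1 − 1.0052083^−48) = $750.47.
Option 2: monthly rate = 10.92%/12 = 0.0091000; payment = 31,800 × 0.0091000 / (1 − (1+0.0091000)^−48) = $820.65.
Over 24 months: Option 1 costs 24 × $750.47 = $18,011.28; Option 2 costs 24 × $820.65 + $636.00 = $20,331.60.
Option 1 is cheaper by $20,331.60 − $18,011.28 = $2,320.32.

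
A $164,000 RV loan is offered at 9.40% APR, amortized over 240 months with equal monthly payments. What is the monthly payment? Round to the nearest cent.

$1,518.00

At 9.40% the monthly rate is 0.0078333, so the payment is 164,000 × 0.0078333 / (1 − 1.0078333^−240) = $1,518.00.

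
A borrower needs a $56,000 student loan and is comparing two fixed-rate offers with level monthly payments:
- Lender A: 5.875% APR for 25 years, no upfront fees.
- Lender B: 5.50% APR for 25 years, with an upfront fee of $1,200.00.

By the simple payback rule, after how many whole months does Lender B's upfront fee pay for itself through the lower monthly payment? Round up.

Lender A: at 5.875% the monthly rate is 0.0048958, so the payment is 56,000 × 0.0048958 / (1 − 1.0048958^−300) = $356.54.
Lender B: at 5.50% the monthly rate is 0.0045833, so the payment is 56,000 × 0.0045833 / (1 − 1.0045833^−300) = $343.89.
Monthly savings = $356.54 − $343.89 = $12.65.
Break-even = $1,200.00 / $12.65 = 94.86 → 95 months.

95 months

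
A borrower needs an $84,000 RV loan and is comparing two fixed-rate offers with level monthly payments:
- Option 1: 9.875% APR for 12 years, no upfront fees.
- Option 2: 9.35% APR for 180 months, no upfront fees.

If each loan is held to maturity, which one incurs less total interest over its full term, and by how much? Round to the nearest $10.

Option 1: monthly rate = 9.875%/12 = 0.0082292; payment = 84,000 × 0.0082292 / (1 − (1+0.0082292)^−144) = $997.81.
Total interest on Option 1 = 144 × $997.81 − $84,000 = $59,684.64.
Option 2: at 9.35% the monthly rate is 0.0077917, so the payment is 84,000 × 0.0077917 / (1 − 1.0077917^−180) = $869.56.
Total interest on Option 2 = 180 × $869.56 − $84,000 = $72,520.80.
Option 1 is lower by $12,836.16.

Option 1 by $12,840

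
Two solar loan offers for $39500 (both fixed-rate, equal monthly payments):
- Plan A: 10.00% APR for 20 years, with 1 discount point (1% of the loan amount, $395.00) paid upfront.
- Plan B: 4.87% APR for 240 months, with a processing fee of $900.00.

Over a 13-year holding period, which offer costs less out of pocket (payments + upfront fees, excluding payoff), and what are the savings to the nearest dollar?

Plan B by $18,734

Plan A: at 10.00% the monthly rate is 0.0083333, so the payment is 39,500 × 0.0083333 / (1 − 1.0083333^−240) = $381.18.
Plan B: monthly rate = 4.87%/12 = 0.0040583; payment = 39,500 × 0.0040583 / (1 − (1+0.0040583)^−240) = $257.85.
Over 156 months: Plan A costs 156 × $381.18 + $395.00 = $59,859.08; Plan B costs 156 × $257.85 + $900.00 = $41,124.60.
Plan B is cheaper by $59,859.08 − $41,124.60 = $18,734.48.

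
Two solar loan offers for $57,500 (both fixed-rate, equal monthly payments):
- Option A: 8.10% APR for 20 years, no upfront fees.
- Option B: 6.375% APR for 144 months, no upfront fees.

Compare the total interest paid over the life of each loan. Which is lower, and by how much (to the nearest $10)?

Option B by $33,870

Option A: monthly rate = 8.1%/12 = 0.0067500; payment = 57,500 × 0.0067500 / (1 − (1+0.0067500)^−240) = $484.54.
Total interest on Option A = 240 × $484.54 − $57,500 = $58,789.60.
Option B: monthly rate = 6.375%/12 = 0.0053125; payment = 57,500 × 0.0053125 / (1 − (1+0.0053125)^−144) = $572.34.
Total interest on Option B = 144 × $572.34 − $57,500 = $24,916.96.
Option B is lower by $33,872.64.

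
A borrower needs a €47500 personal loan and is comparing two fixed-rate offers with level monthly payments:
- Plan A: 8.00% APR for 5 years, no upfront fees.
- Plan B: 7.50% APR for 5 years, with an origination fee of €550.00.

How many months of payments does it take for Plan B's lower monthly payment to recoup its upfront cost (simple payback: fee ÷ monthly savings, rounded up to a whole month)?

49 months

Plan A: at 8.00% the monthly rate is 0.0066667, so the payment is 47,500 × 0.0066667 / (1 − 1.0066667^−60) = €963.13.
Plan B: at 7.50% the monthly rate is 0.0062500, so the payment is 47,500 × 0.0062500 / (1 − 1.0062500^−60) = €951.80.
Monthly savings = €963.13 − €951.80 = €11.33.
Break-even = €550.00 / €11.33 = 48.54 → 49 months.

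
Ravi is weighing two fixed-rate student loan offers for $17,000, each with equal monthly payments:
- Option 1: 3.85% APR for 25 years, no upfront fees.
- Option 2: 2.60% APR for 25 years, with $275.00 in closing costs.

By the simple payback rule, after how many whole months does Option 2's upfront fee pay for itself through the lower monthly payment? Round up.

Option 1: at 3.85% the monthly rate is 0.0032083, so the payment is 17,000 × 0.0032083 / (1 − 1.0032083^−300) = $88.33.
Option 2: monthly rate = 2.6%/12 = 0.0021667; payment = 17,000 × 0.0021667 / (1 − (1+0.0021667)^−300) = $77.12.
Monthly savings = $88.33 − $77.12 = $11.21.
Break-even = $275.00 / $11.21 = 24.53 → 25 months.

25 months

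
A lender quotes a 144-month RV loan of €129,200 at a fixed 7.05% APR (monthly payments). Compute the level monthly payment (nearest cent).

€1,332.11

Monthly rate = 7.05%/12 = 0.0058750; payment = 129,200 × 0.0058750 / (1 − (1+0.0058750)^−144) = €1,332.11.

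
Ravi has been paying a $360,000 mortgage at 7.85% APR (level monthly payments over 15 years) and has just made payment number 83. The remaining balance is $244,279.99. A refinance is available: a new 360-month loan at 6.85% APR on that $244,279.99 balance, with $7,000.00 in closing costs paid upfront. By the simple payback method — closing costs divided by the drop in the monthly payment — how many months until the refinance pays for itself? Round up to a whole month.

Current payment = 360,000 × 7.85%/12 / (1 − (1+0.0065417)^−180) = $3,409.25.
Refinanced payment = 244,279.99 × 0.0057083 / (1 − (1+0.0057083)^−360) = $1,600.67.
Monthly savings = $3,409.25 − $1,600.67 = $1,808.58.
Break-even = $7,000.00 / $1,808.58 = 3.87 → 4 months.

4 months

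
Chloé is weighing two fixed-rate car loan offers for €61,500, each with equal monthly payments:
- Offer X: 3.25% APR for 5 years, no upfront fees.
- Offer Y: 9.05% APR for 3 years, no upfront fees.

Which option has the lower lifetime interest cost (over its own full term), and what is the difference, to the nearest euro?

Offer X by €3,741

Offer X: monthly rate = 3.25%/12 = 0.0027083; payment = 61,500 × 0.0027083 / (1 − (1+0.0027083)^−60) = €1,111.92.
Total interest on Offer X = 60 × €1,111.92 − €61,500 = €5,215.20.
Offer Y: monthly rate = 9.05%/12 = 0.0075417; payment = 61,500 × 0.0075417 / (1 − (1+0.0075417)^−36) = €1,957.12.
Total interest on Offer Y = 36 × €1,957.12 − €61,500 = €8,956.32.
Offer X is lower by €3,741.12.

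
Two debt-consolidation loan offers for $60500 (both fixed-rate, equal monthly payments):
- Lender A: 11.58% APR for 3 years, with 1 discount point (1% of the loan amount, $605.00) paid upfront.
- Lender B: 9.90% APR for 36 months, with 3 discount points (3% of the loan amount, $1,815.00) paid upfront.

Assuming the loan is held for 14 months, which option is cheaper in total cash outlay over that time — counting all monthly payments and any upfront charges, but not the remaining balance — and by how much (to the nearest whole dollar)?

Lender A by $538

Lender A: at 11.58% the monthly rate is 0.0096500, so the payment is 60,500 × 0.0096500 / (1 − 1.0096500^−36) = $1,997.35.
Lender B: at 9.90% the monthly rate is 0.0082500, so the payment is 60,500 × 0.0082500 / (1 − 1.0082500^−36) = $1,949.33.
Over 14 months: Lender A costs 14 × $1,997.35 + $605.00 = $28,567.90; Lender B costs 14 × $1,949.33 + $1,815.00 = $29,105.62.
Lender A is cheaper by $29,105.62 − $28,567.90 = $537.72.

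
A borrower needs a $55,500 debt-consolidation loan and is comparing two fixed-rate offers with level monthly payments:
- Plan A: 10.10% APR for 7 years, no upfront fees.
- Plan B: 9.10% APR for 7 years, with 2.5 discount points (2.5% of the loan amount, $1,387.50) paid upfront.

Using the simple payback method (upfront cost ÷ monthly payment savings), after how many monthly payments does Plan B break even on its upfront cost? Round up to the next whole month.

Plan A: at 10.10% the monthly rate is 0.0084167, so the payment is 55,500 × 0.0084167 / (1 − 1.0084167^−84) = $924.24.
Plan B: at 9.10% the monthly rate is 0.0075833, so the payment is 55,500 × 0.0075833 / (1 − 1.0075833^−84) = $895.76.
Monthly savings = $924.24 − $895.76 = $28.48.
Break-even = $1,387.50 / $28.48 = 48.72 → 49 months.

49 months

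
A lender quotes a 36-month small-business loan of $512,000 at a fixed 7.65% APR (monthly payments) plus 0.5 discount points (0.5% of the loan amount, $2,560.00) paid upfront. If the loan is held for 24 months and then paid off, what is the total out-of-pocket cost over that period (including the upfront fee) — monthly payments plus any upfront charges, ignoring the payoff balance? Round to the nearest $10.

$385,640

At 7.65% the monthly rate is 0.0063750, so the payment is 512,000 × 0.0063750 / (1 − 1.0063750^−36) = $15,961.68.
Total outlay = 24 × $15,961.68 + $2,560.00 = $385,640.32.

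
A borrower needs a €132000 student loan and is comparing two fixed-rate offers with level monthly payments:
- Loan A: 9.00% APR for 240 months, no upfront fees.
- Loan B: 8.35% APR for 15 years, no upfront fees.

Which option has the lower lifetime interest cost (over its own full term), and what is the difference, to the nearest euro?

Loan A: monthly rate = 9%/12 = 0.0075000; payment = 132,000 × 0.0075000 / (1 − (1+0.0075000)^−240) = €1,187.64.
Total interest on Loan A = 240 × €1,187.64 − €132,000 = €153,033.60.
Loan B: at 8.35% the monthly rate is 0.0069583, so the payment is 132,000 × 0.0069583 / (1 − 1.0069583^−180) = €1,288.28.
Total interest on Loan B = 180 × €1,288.28 − €132,000 = €99,890.40.
Loan B is lower by €53,143.20.

Loan B by €53,143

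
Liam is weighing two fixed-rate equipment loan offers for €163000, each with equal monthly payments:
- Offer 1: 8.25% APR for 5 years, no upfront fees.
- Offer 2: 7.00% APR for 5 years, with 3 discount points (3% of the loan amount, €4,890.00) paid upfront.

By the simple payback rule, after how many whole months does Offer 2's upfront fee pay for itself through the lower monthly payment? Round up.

51 months

Offer 1: at 8.25% the monthly rate is 0.0068750, so the payment is 163,000 × 0.0068750 / (1 − 1.0068750^−60) = €3,324.59.
Offer 2: at 7.00% the monthly rate is 0.0058333, so the payment is 163,000 × 0.0058333 / (1 − 1.0058333^−60) = €3,227.60.
Monthly savings = €3,324.59 − €3,227.60 = €96.99.
Break-even = €4,890.00 / €96.99 = 50.42 → 51 months.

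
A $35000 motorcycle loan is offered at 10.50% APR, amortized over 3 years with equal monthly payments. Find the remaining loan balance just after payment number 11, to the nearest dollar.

$25,445

With monthly rate i = 10.5%/12 = 0.0087500, the balance after k of n payments is P · [(1+i)^n − (1+i)^k] / [(1+i)^n − 1].
(1+0.0087500)^36 = 1.36838315 and (1+0.0087500)^11 = 1.10057343, so the balance is 35,000 × (1.36838315 − 1.10057343) / (1.36838315 − 1) = $25,444.54.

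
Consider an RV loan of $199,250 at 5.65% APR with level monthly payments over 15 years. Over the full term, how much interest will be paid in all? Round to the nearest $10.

Monthly rate = 5.65%/12 = 0.0047083; payment = 199,250 × 0.0047083 / (1 − (1+0.0047083)^−180) = $1,643.94.
Total paid = 180 × $1,643.94 = $295,909.20; interest = $295,909.20 − $199,250 = $96,659.20.

$96,660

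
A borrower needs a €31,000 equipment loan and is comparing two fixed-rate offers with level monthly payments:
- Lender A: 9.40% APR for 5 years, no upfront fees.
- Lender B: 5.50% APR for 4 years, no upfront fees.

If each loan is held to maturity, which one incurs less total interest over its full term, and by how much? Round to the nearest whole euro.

Lender B by €4,367

Lender A: at 9.40% the monthly rate is 0.0078333, so the payment is 31,000 × 0.0078333 / (1 − 1.0078333^−60) = €649.54.
Total interest on Lender A = 60 × €649.54 − €31,000 = €7,972.40.
Lender B: at 5.50% the monthly rate is 0.0045833, so the payment is 31,000 × 0.0045833 / (1 − 1.0045833^−48) = €720.95.
Total interest on Lender B = 48 × €720.95 − €31,000 = €3,605.60.
Lender B is lower by €4,366.80.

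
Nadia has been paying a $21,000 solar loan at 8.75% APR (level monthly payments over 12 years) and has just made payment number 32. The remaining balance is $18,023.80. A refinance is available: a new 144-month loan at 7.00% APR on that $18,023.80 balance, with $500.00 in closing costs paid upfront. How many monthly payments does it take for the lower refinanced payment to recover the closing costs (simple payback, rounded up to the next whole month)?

Current payment = 21,000 × 8.75%/12 / (1 − (1+0.0072917)^−144) = $236.04.
Refinanced payment = 18,023.80 × 0.0058333 / (1 − (1+0.0058333)^−144) = $185.35.
Monthly savings = $236.04 − $185.35 = $50.69.
Break-even = $500.00 / $50.69 = 9.86 → 10 months.

10 months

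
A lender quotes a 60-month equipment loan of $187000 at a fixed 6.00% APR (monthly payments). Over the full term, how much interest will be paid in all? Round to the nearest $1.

Monthly rate = 6%/12 = 0.0050000; payment = 187,000 × 0.0050000 / (1 − (1+0.0050000)^−60) = $3,615.23.
Total paid = 60 × $3,615.23 = $216,913.80; interest = $216,913.80 − $187,000 = $29,913.80.

$29,914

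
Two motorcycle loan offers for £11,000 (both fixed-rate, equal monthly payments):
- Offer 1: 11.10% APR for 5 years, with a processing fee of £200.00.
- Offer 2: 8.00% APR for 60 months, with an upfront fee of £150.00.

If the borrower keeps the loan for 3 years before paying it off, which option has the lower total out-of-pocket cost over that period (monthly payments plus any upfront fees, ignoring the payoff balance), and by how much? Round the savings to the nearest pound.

Offer 2 by £650

Offer 1: at 11.10% the monthly rate is 0.0092500, so the payment is 11,000 × 0.0092500 / (1 − 1.0092500^−60) = £239.72.
Offer 2: at 8.00% the monthly rate is 0.0066667, so the payment is 11,000 × 0.0066667 / (1 − 1.0066667^−60) = £223.04.
Over 36 months: Offer 1 costs 36 × £239.72 + £200.00 = £8,829.92; Offer 2 costs 36 × £223.04 + £150.00 = £8,179.44.
Offer 2 is cheaper by £8,829.92 − £8,179.44 = £650.48.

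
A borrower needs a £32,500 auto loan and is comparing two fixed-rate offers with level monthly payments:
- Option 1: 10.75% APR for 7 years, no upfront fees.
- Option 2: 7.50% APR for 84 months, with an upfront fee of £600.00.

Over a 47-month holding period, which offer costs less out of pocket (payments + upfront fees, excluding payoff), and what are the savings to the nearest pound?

Option 1: monthly rate = 10.75%/12 = 0.0089583; payment = 32,500 × 0.0089583 / (1 − (1+0.0089583)^−84) = £552.22.
Option 2: at 7.50% the monthly rate is 0.0062500, so the payment is 32,500 × 0.0062500 / (1 − 1.0062500^−84) = £498.49.
Over 47 months: Option 1 costs 47 × £552.22 = £25,954.34; Option 2 costs 47 × £498.49 + £600.00 = £24,029.03.
Option 2 is cheaper by £25,954.34 − £24,029.03 = £1,925.31.

Option 2 by £1,925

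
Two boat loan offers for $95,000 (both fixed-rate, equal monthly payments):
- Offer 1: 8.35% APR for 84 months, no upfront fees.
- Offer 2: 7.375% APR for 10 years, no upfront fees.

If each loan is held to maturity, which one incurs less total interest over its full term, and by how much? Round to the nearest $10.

Offer 1 by $8,800

Offer 1: at 8.35% the monthly rate is 0.0069583, so the payment is 95,000 × 0.0069583 / (1 − 1.0069583^−84) = $1,497.31.
Total interest on Offer 1 = 84 × $1,497.31 − $95,000 = $30,774.04.
Offer 2: at 7.375% the monthly rate is 0.0061458, so the payment is 95,000 × 0.0061458 / (1 − 1.0061458^−120) = $1,121.48.
Total interest on Offer 2 = 120 × $1,121.48 − $95,000 = $39,577.60.
Offer 1 is lower by $8,803.56.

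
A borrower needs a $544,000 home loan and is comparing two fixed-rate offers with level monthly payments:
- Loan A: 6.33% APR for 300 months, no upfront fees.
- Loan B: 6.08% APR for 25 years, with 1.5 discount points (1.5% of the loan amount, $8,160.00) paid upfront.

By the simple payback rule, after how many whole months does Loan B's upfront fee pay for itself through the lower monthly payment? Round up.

98 months

Loan A: monthly rate = 6.33%/12 = 0.0052750; payment = 544,000 × 0.0052750 / (1 − (1+0.0052750)^−300) = $3,615.55.
Loan B: monthly rate = 6.08%/12 = 0.0050667; payment = 544,000 × 0.0050667 / (1 − (1+0.0050667)^−300) = $3,531.65.
Monthly savings = $3,615.55 − $3,531.65 = $83.90.
Break-even = $8,160.00 / $83.90 = 97.26 → 98 months.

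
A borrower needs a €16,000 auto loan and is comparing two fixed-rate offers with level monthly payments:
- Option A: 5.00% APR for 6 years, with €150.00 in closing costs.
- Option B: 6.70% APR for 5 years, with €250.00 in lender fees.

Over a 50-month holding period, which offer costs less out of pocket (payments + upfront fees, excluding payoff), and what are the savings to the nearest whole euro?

Option A: at 5.00% the monthly rate is 0.0041667, so the payment is 16,000 × 0.0041667 / (1 − 1.0041667^−72) = €257.68.
Option B: at 6.70% the monthly rate is 0.0055833, so the payment is 16,000 × 0.0055833 / (1 − 1.0055833^−60) = €314.56.
Over 50 months: Option A costs 50 × €257.68 + €150.00 = €13,034.00; Option B costs 50 × €314.56 + €250.00 = €15,978.00.
Option A is cheaper by €15,978.00 − €13,034.00 = €2,944.00.

Option A by €2,944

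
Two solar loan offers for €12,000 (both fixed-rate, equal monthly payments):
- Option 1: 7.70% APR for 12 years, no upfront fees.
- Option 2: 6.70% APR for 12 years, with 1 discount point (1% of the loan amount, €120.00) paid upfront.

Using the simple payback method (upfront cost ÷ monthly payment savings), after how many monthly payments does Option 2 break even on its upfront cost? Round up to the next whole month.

Option 1: at 7.70% the monthly rate is 0.0064167, so the payment is 12,000 × 0.0064167 / (1 − 1.0064167^−144) = €127.93.
Option 2: at 6.70% the monthly rate is 0.0055833, so the payment is 12,000 × 0.0055833 / (1 − 1.0055833^−144) = €121.50.
Monthly savings = €127.93 − €121.50 = €6.43.
Break-even = €120.00 / €6.43 = 18.66 → 19 months.

19 months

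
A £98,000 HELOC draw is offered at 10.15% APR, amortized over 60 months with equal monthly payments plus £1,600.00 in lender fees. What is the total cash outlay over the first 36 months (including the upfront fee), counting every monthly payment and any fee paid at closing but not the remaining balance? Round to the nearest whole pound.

At 10.15% the monthly rate is 0.0084583, so the payment is 98,000 × 0.0084583 / (1 − 1.0084583^−60) = £2,089.45.
Total outlay = 36 × £2,089.45 + £1,600.00 = £76,820.20.

£76,820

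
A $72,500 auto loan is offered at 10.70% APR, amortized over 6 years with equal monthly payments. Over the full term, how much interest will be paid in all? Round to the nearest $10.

Monthly rate = 10.7%/12 = 0.0089167; payment = 72,500 × 0.0089167 / (1 − (1+0.0089167)^−72) = $1,368.86.
Total paid = 72 × $1,368.86 = $98,557.92; interest = $98,557.92 − $72,500 = $26,057.92.

$26,060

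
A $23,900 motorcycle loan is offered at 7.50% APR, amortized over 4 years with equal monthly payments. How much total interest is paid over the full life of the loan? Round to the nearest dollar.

$3,838

Monthly rate = 7.5%/12 = 0.0062500; payment = 23,900 × 0.0062500 / (1 − (1+0.0062500)^−48) = $577.88.
Total paid = 48 × $577.88 = $27,738.24; interest = $27,738.24 − $23,900 = $3,838.24.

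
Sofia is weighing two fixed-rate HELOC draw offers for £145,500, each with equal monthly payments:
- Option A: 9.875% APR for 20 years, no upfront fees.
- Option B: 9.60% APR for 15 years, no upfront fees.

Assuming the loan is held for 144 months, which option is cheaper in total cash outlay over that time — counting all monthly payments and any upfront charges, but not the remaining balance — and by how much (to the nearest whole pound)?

Option A by £19,593

Option A: monthly rate = 9.875%/12 = 0.0082292; payment = 145,500 × 0.0082292 / (1 − (1+0.0082292)^−240) = £1,392.08.
Option B: monthly rate = 9.6%/12 = 0.0080000; payment = 145,500 × 0.0080000 / (1 − (1+0.0080000)^−180) = £1,528.14.
Over 144 months: Option A costs 144 × £1,392.08 = £200,459.52; Option B costs 144 × £1,528.14 = £220,052.16.
Option A is cheaper by £220,052.16 − £200,459.52 = £19,592.64.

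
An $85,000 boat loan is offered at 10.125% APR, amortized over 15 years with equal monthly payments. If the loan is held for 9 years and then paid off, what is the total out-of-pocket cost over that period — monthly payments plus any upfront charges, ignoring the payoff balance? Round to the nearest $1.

$99,352

At 10.125% the monthly rate is 0.0084375, so the payment is 85,000 × 0.0084375 / (1 − 1.0084375^−180) = $919.93.
Total outlay = 108 × $919.93 = $99,352.44.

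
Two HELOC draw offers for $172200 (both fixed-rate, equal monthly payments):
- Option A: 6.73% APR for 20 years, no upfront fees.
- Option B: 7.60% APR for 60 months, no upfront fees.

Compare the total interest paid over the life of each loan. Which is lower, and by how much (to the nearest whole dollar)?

Option B by $106,229

Option A: monthly rate = 6.73%/12 = 0.0056083; payment = 172,200 × 0.0056083 / (1 − (1+0.0056083)^−240) = $1,307.30.
Total interest on Option A = 240 × $1,307.30 − $172,200 = $141,552.00.
Option B: monthly rate = 7.6%/12 = 0.0063333; payment = 172,200 × 0.0063333 / (1 − (1+0.0063333)^−60) = $3,458.72.
Total interest on Option B = 60 × $3,458.72 − $172,200 = $35,323.20.
Option B is lower by $106,228.80.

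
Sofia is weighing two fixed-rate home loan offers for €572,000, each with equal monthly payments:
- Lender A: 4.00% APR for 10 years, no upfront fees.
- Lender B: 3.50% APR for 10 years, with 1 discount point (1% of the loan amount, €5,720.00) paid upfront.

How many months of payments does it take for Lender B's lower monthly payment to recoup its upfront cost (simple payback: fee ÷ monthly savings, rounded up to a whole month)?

Lender A: monthly rate = 4%/12 = 0.0033333; payment = 572,000 × 0.0033333 / (1 − (1+0.0033333)^−120) = €5,791.22.
Lender B: monthly rate = 3.5%/12 = 0.0029167; payment = 572,000 × 0.0029167 / (1 − (1+0.0029167)^−120) = €5,656.27.
Monthly savings = €5,791.22 − €5,656.27 = €134.95.
Break-even = €5,720.00 / €134.95 = 42.39 → 43 months.

43 months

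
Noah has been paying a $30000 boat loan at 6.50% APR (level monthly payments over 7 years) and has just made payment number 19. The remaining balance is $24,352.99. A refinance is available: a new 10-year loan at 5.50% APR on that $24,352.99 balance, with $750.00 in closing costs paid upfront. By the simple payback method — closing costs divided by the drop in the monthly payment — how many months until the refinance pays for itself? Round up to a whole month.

5 months

Current payment = 30,000 × 6.5%/12 / (1 − (1+0.0054167)^−84) = $445.48.
Refinanced payment = 24,352.99 × 0.0045833 / (1 − (1+0.0045833)^−120) = $264.29.
Monthly savings = $445.48 − $264.29 = $181.19.
Break-even = $750.00 / $181.19 = 4.14 → 5 months.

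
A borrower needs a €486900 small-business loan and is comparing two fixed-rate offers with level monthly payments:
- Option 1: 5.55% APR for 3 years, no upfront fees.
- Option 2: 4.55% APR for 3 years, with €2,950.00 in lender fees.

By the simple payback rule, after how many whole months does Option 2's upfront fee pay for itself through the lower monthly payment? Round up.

Option 1: monthly rate = 5.55%/12 = 0.0046250; payment = 486,900 × 0.0046250 / (1 − (1+0.0046250)^−36) = €14,713.37.
Option 2: monthly rate = 4.55%/12 = 0.0037917; payment = 486,900 × 0.0037917 / (1 − (1+0.0037917)^−36) = €14,494.66.
Monthly savings = €14,713.37 − €14,494.66 = €218.71.
Break-even = €2,950.00 / €218.71 = 13.49 → 14 months.

14 months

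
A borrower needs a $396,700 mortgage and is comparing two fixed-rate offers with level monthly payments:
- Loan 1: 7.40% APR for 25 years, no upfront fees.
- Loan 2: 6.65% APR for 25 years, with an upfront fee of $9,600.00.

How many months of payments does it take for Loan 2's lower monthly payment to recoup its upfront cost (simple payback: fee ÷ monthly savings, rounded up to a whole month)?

Loan 1: monthly rate = 7.4%/12 = 0.0061667; payment = 396,700 × 0.0061667 / (1 − (1+0.0061667)^−300) = $2,905.82.
Loan 2: at 6.65% the monthly rate is 0.0055417, so the payment is 396,700 × 0.0055417 / (1 − 1.0055417^−300) = $2,715.85.
Monthly savings = $2,905.82 − $2,715.85 = $189.97.
Break-even = $9,600.00 / $189.97 = 50.53 → 51 months.

51 months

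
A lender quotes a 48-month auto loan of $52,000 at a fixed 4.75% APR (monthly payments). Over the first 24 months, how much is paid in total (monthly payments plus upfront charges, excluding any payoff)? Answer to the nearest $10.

Monthly rate = 4.75%/12 = 0.0039583; payment = 52,000 × 0.0039583 / (1 − (1+0.0039583)^−48) = $1,191.64.
Total outlay = 24 × $1,191.64 = $28,599.36.

$28,600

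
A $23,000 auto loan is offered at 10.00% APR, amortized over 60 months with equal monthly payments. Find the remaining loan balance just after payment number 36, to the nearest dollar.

$10,590

With monthly rate i = 10%/12 = 0.0083333, the balance after k of n payments is P · [(1+i)^n − (1+i)^k] / [(1+i)^n − 1].
(1+0.0083333)^60 = 1.64530893 and (1+0.0083333)^36 = 1.34818184, so the balance is 23,000 × (1.64530893 − 1.34818184) / (1.64530893 − 1) = $10,590.16.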